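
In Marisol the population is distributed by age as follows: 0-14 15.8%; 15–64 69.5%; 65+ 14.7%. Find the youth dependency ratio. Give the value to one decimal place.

Youth dependency ratio: 22.7

Youth dependency ratio = 15.8 / 69.5 × 100 = 22.7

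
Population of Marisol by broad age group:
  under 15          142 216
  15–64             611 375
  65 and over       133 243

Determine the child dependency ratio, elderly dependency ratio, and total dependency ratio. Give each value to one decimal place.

Youth dependency ratio: 23.3
Old-age dependency ratio: 21.8
Total dependency ratio: 45.1

Youth dependency ratio = 142 216 / 611 375 × 100 = 23.3
Old-age dependency ratio = 133 243 / 611 375 × 100 = 21.8
Total dependency ratio = (142 216 + 133 243) / 611 375 × 100 = 275 459 / 611 375 × 100 = 45.1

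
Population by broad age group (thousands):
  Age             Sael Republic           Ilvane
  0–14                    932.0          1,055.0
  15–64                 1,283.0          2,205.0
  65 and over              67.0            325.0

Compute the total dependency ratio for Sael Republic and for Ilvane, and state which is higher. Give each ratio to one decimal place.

Sael Republic: 77.9
Ilvane: 62.6
Higher: Sael Republic

Sael Republic: (932.0 + 67.0) / 1,283.0 × 100 = 999.0 / 1,283.0 × 100 = 77.9
Ilvane: (1,055.0 + 325.0) / 2,205.0 × 100 = 1,380.0 / 2,205.0 × 100 = 62.6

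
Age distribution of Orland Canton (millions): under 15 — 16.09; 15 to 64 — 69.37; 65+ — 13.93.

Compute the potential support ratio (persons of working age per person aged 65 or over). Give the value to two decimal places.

Potential support ratio = 69.37 / 13.93 = 4.98

Potential support ratio: 4.98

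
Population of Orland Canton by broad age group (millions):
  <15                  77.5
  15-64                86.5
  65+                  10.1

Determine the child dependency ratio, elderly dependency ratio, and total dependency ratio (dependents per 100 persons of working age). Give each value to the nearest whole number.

Youth dependency ratio: 90
Old-age dependency ratio: 12
Total dependency ratio: 101

Youth dependency ratio = 77.5 / 86.5 × 100 = 90
Old-age dependency ratio = 10.1 / 86.5 × 100 = 12
Total dependency ratio = (77.5 + 10.1) / 86.5 × 100 = 87.6 / 86.5 × 100 = 101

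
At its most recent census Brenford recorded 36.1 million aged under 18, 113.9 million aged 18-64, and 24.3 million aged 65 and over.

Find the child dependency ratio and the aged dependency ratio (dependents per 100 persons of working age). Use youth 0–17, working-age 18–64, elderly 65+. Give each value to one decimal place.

Youth dependency ratio = 36.1 / 113.9 × 100 = 31.7
Old-age dependency ratio = 24.3 / 113.9 × 100 = 21.3

Youth dependency ratio: 31.7
Old-age dependency ratio: 21.3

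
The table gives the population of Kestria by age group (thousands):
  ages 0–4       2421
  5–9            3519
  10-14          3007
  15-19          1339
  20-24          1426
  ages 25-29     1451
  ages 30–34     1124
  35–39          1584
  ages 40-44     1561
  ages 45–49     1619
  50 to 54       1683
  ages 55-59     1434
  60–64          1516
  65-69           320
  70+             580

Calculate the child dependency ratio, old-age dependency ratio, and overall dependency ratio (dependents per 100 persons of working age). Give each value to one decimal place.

0–14: 2421 + 3519 + 3007 = 8947
15–64: 1339 + 1426 + 1451 + 1124 + 1584 + 1561 + 1619 + 1683 + 1434 + 1516 = 14737
65+: 320 + 580 = 900
Youth dependency ratio = 8947 / 14737 × 100 = 60.7
Old-age dependency ratio = 900 / 14737 × 100 = 6.1
Total dependency ratio = (8947 + 900) / 14737 × 100 = 9847 / 14737 × 100 = 66.8

Youth dependency ratio: 60.7
Old-age dependency ratio: 6.1
Total dependency ratio: 66.8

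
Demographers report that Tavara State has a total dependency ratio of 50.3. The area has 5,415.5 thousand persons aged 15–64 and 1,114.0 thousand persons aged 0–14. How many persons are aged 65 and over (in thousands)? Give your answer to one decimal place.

Total dependency ratio = (youth + elderly) / working-age × 100
50.3 = (1,114.0 + E) / 5,415.5 × 100
⇒ 1,610.0

Aged 65 and over: 1,610.0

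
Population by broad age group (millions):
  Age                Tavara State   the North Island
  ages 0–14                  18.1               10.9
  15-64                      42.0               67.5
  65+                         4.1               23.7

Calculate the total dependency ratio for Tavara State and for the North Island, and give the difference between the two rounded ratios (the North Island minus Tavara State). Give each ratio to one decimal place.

Tavara State: 52.9
the North Island: 51.3
Difference: -1.6

Tavara State: (18.1 + 4.1) / 42.0 × 100 = 22.2 / 42.0 × 100 = 52.9
the North Island: (10.9 + 23.7) / 67.5 × 100 = 34.6 / 67.5 × 100 = 51.3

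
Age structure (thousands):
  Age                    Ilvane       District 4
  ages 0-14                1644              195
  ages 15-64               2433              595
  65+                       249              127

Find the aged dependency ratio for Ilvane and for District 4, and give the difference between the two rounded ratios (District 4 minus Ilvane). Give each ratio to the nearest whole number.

Ilvane: 10
District 4: 21
Difference: +11

Ilvane: 249 / 2433 × 100 = 10
District 4: 127 / 595 × 100 = 21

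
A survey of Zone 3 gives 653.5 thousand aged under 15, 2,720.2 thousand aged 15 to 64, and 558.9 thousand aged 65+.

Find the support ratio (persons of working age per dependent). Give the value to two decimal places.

Support ratio: 2.24

Support ratio = 2,720.2 / (653.5 + 558.9) = 2,720.2 / 1,212.4 = 2.24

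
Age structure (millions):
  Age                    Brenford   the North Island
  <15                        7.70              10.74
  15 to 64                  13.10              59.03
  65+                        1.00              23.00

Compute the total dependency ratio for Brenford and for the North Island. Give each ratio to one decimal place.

Brenford: (7.70 + 1.00) / 13.10 × 100 = 8.70 / 13.10 × 100 = 66.4
the North Island: (10.74 + 23.00) / 59.03 × 100 = 33.74 / 59.03 × 100 = 57.2

Brenford: 66.4
the North Island: 57.2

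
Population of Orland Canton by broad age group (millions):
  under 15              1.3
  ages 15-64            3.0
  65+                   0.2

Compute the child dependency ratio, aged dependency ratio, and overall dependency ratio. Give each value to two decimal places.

Youth dependency ratio: 43.33
Old-age dependency ratio: 6.67
Total dependency ratio: 50.00

Youth dependency ratio = 1.3 / 3.0 × 100 = 43.33
Old-age dependency ratio = 0.2 / 3.0 × 100 = 6.67
Total dependency ratio = (1.3 + 0.2) / 3.0 × 100 = 1.5 / 3.0 × 100 = 50.00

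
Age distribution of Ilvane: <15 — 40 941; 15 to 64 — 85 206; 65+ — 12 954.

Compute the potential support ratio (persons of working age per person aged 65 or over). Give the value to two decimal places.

Potential support ratio = 85 206 / 12 954 = 6.58

Potential support ratio: 6.58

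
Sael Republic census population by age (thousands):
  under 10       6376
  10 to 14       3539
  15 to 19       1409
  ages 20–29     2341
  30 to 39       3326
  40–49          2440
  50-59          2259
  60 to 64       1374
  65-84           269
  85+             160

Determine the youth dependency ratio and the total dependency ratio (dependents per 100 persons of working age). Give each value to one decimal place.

0–14: 6376 + 3539 = 9915
15–64: 1409 + 2341 + 3326 + 2440 + 2259 + 1374 = 13149
65+: 269 + 160 = 429
Youth dependency ratio = 9915 / 13149 × 100 = 75.4
Total dependency ratio = (9915 + 429) / 13149 × 100 = 10344 / 13149 × 100 = 78.7

Youth dependency ratio: 75.4
Total dependency ratio: 78.7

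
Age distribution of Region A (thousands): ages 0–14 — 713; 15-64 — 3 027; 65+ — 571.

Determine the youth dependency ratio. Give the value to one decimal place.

Youth dependency ratio: 23.6

Youth dependency ratio = 713 / 3 027 × 100 = 23.6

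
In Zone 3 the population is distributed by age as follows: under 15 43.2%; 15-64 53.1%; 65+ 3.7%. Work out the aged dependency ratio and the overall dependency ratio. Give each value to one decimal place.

Old-age dependency ratio = 3.7 / 53.1 × 100 = 7.0
Total dependency ratio = (43.2 + 3.7) / 53.1 × 100 = 46.9 / 53.1 × 100 = 88.3

Old-age dependency ratio: 7.0
Total dependency ratio: 88.3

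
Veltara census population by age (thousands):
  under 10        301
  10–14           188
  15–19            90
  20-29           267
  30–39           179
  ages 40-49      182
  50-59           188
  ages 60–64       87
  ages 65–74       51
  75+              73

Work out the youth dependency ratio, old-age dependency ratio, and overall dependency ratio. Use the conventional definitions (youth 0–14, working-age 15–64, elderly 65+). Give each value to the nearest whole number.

0–14: 301 + 188 = 489
15–64: 90 + 267 + 179 + 182 + 188 + 87 = 993
65+: 51 + 73 = 124
Youth dependency ratio = 489 / 993 × 100 = 49
Old-age dependency ratio = 124 / 993 × 100 = 12
Total dependency ratio = (489 + 124) / 993 × 100 = 613 / 993 × 100 = 62

Youth dependency ratio: 49
Old-age dependency ratio: 12
Total dependency ratio: 62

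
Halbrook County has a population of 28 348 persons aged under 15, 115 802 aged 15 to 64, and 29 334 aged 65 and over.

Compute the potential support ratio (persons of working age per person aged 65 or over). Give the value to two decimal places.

Potential support ratio: 3.95

Potential support ratio = 115 802 / 29 334 = 3.95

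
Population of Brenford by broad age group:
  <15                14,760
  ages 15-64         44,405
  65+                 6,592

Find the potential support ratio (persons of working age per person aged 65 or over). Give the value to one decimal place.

Potential support ratio: 6.7

Potential support ratio = 44,405 / 6,592 = 6.7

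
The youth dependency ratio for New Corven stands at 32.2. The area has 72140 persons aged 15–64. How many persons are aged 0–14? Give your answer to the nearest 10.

Aged 0–14: 23230

Youth dependency ratio = youth / working-age × 100
32.2 = Y / 72140 × 100
⇒ 23230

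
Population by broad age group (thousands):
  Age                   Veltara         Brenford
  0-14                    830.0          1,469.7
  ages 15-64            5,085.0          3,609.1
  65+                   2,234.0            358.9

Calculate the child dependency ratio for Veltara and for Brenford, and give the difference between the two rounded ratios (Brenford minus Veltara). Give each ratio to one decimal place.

Veltara: 16.3
Brenford: 40.7
Difference: +24.4

Veltara: 830.0 / 5,085.0 × 100 = 16.3
Brenford: 1,469.7 / 3,609.1 × 100 = 40.7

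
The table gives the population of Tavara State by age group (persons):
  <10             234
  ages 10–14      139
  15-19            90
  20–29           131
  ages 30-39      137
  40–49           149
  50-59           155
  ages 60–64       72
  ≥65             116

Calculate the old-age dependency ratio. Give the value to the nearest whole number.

0–14: 234 + 139 = 373
15–64: 90 + 131 + 137 + 149 + 155 + 72 = 734
65+: 116
Old-age dependency ratio = 116 / 734 × 100 = 16

Old-age dependency ratio: 16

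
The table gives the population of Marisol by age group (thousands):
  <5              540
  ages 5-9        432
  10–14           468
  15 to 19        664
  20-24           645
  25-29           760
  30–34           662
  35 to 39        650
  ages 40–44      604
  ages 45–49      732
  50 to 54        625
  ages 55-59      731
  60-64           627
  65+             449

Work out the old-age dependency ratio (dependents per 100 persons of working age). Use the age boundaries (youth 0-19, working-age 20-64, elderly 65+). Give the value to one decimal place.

Old-age dependency ratio: 7.4

0–19: 540 + 432 + 468 + 664 = 2 104
20–64: 645 + 760 + 662 + 650 + 604 + 732 + 625 + 731 + 627 = 6 036
65+: 449
Old-age dependency ratio = 449 / 6 036 × 100 = 7.4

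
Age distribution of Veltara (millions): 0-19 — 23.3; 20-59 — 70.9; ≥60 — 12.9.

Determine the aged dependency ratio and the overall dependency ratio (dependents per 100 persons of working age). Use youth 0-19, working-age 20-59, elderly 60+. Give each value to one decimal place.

Old-age dependency ratio = 12.9 / 70.9 × 100 = 18.2
Total dependency ratio = (23.3 + 12.9) / 70.9 × 100 = 36.2 / 70.9 × 100 = 51.1

Old-age dependency ratio: 18.2
Total dependency ratio: 51.1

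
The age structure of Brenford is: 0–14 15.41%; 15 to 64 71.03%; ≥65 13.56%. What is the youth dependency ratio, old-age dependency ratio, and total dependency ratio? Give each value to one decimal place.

Youth dependency ratio = 15.41 / 71.03 × 100 = 21.7
Old-age dependency ratio = 13.56 / 71.03 × 100 = 19.1
Total dependency ratio = (15.41 + 13.56) / 71.03 × 100 = 28.97 / 71.03 × 100 = 40.8

Youth dependency ratio: 21.7
Old-age dependency ratio: 19.1
Total dependency ratio: 40.8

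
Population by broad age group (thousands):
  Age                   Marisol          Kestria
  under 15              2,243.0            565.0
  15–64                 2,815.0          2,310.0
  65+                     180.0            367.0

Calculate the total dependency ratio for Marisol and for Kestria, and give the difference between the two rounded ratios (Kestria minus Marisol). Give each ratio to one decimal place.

Marisol: 86.1
Kestria: 40.3
Difference: -45.8

Marisol: (2,243.0 + 180.0) / 2,815.0 × 100 = 2,423.0 / 2,815.0 × 100 = 86.1
Kestria: (565.0 + 367.0) / 2,310.0 × 100 = 932.0 / 2,310.0 × 100 = 40.3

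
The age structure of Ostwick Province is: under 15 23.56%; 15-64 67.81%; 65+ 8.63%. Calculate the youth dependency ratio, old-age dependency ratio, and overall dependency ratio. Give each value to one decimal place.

Youth dependency ratio: 34.7
Old-age dependency ratio: 12.7
Total dependency ratio: 47.5

Youth dependency ratio = 23.56 / 67.81 × 100 = 34.7
Old-age dependency ratio = 8.63 / 67.81 × 100 = 12.7
Total dependency ratio = (23.56 + 8.63) / 67.81 × 100 = 32.19 / 67.81 × 100 = 47.5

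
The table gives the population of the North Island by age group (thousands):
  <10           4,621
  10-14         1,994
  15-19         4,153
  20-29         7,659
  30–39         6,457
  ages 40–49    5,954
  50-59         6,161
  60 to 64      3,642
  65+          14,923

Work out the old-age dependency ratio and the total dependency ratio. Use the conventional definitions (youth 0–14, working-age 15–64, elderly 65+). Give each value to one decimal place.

0–14: 4,621 + 1,994 = 6,615
15–64: 4,153 + 7,659 + 6,457 + 5,954 + 6,161 + 3,642 = 34,026
65+: 14,923
Old-age dependency ratio = 14,923 / 34,026 × 100 = 43.9
Total dependency ratio = (6,615 + 14,923) / 34,026 × 100 = 21,538 / 34,026 × 100 = 63.3

Old-age dependency ratio: 43.9
Total dependency ratio: 63.3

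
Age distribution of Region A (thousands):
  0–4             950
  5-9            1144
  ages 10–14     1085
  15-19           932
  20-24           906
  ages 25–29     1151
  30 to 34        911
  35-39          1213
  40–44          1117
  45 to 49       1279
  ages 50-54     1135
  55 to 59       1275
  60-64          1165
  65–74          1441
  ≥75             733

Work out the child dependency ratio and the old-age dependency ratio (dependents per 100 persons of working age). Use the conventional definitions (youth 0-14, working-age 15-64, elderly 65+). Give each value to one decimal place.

0–14: 950 + 1144 + 1085 = 3179
15–64: 932 + 906 + 1151 + 911 + 1213 + 1117 + 1279 + 1135 + 1275 + 1165 = 11084
65+: 1441 + 733 = 2174
Youth dependency ratio = 3179 / 11084 × 100 = 28.7
Old-age dependency ratio = 2174 / 11084 × 100 = 19.6

Youth dependency ratio: 28.7
Old-age dependency ratio: 19.6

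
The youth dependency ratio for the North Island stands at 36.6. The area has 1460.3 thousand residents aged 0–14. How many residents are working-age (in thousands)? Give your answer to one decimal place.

Working-age: 3989.9

Youth dependency ratio = youth / working-age × 100
36.6 = 1460.3 / W × 100
⇒ 3989.9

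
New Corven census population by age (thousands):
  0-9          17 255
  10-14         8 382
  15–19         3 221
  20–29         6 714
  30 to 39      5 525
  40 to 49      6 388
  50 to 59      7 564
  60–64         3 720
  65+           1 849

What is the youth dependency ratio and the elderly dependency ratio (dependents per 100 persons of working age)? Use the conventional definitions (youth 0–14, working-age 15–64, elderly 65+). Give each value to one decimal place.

Youth dependency ratio: 77.4
Old-age dependency ratio: 5.6

0–14: 17 255 + 8 382 = 25 637
15–64: 3 221 + 6 714 + 5 525 + 6 388 + 7 564 + 3 720 = 33 132
65+: 1 849
Youth dependency ratio = 25 637 / 33 132 × 100 = 77.4
Old-age dependency ratio = 1 849 / 33 132 × 100 = 5.6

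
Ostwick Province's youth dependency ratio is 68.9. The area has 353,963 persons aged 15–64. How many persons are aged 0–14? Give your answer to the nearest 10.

Aged 0–14: 243,880

Youth dependency ratio = youth / working-age × 100
68.9 = Y / 353,963 × 100
⇒ 243,880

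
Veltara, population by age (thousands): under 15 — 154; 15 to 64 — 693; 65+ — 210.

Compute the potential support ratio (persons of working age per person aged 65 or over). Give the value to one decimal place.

Potential support ratio: 3.3

Potential support ratio = 693 / 210 = 3.3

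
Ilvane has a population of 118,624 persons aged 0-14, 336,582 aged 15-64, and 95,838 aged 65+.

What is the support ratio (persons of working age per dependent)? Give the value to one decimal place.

Support ratio: 1.6

Support ratio = 336,582 / (118,624 + 95,838) = 336,582 / 214,462 = 1.6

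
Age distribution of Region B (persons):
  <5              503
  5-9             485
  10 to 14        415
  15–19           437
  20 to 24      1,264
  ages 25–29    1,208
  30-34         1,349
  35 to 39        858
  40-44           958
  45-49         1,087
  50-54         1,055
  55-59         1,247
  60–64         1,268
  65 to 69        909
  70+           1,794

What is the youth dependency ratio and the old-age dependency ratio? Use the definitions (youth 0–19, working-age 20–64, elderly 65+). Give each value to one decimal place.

Youth dependency ratio: 17.9
Old-age dependency ratio: 26.3

0–19: 503 + 485 + 415 + 437 = 1,840
20–64: 1,264 + 1,208 + 1,349 + 858 + 958 + 1,087 + 1,055 + 1,247 + 1,268 = 10,294
65+: 909 + 1,794 = 2,703
Youth dependency ratio = 1,840 / 10,294 × 100 = 17.9
Old-age dependency ratio = 2,703 / 10,294 × 100 = 26.3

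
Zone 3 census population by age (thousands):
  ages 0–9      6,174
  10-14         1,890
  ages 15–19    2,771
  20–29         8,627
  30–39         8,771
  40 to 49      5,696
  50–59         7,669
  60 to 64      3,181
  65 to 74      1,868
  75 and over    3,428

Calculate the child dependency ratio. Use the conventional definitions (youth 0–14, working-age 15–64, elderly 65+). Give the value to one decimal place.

Youth dependency ratio: 22.0

0–14: 6,174 + 1,890 = 8,064
15–64: 2,771 + 8,627 + 8,771 + 5,696 + 7,669 + 3,181 = 36,715
65+: 1,868 + 3,428 = 5,296
Youth dependency ratio = 8,064 / 36,715 × 100 = 22.0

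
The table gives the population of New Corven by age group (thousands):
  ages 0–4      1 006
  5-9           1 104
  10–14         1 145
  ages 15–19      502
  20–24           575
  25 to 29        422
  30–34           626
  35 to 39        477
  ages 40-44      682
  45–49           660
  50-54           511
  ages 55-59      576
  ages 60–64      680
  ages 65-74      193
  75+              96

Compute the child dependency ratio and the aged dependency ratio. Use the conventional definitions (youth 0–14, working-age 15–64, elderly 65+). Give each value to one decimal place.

0–14: 1 006 + 1 104 + 1 145 = 3 255
15–64: 502 + 575 + 422 + 626 + 477 + 682 + 660 + 511 + 576 + 680 = 5 711
65+: 193 + 96 = 289
Youth dependency ratio = 3 255 / 5 711 × 100 = 57.0
Old-age dependency ratio = 289 / 5 711 × 100 = 5.1

Youth dependency ratio: 57.0
Old-age dependency ratio: 5.1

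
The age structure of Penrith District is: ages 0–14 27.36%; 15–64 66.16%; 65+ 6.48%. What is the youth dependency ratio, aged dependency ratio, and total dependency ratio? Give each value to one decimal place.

Youth dependency ratio = 27.36 / 66.16 × 100 = 41.4
Old-age dependency ratio = 6.48 / 66.16 × 100 = 9.8
Total dependency ratio = (27.36 + 6.48) / 66.16 × 100 = 33.84 / 66.16 × 100 = 51.1

Youth dependency ratio: 41.4
Old-age dependency ratio: 9.8
Total dependency ratio: 51.1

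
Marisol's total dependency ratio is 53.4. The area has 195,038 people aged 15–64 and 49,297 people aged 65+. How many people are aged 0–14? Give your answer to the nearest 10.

Total dependency ratio = (youth + elderly) / working-age × 100
53.4 = (Y + 49,297) / 195,038 × 100
⇒ 54,850

Aged 0–14: 54,850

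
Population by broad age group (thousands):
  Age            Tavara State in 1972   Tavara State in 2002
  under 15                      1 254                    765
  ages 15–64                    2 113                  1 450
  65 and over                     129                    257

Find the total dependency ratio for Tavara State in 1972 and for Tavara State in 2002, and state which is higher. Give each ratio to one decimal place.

Tavara State in 1972: 65.5
Tavara State in 2002: 70.5
Higher: Tavara State in 2002

Tavara State in 1972: (1 254 + 129) / 2 113 × 100 = 1 383 / 2 113 × 100 = 65.5
Tavara State in 2002: (765 + 257) / 1 450 × 100 = 1 022 / 1 450 × 100 = 70.5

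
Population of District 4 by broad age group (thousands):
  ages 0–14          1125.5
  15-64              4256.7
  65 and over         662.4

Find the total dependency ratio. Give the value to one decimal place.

Total dependency ratio: 42.0

Total dependency ratio = (1125.5 + 662.4) / 4256.7 × 100 = 1787.9 / 4256.7 × 100 = 42.0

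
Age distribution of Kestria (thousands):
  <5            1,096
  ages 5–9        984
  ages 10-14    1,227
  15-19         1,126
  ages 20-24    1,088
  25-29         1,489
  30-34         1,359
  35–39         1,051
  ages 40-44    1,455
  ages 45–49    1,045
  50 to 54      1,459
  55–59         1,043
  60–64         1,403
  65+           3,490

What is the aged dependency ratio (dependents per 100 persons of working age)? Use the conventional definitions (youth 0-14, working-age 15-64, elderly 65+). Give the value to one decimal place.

Old-age dependency ratio: 27.9

0–14: 1,096 + 984 + 1,227 = 3,307
15–64: 1,126 + 1,088 + 1,489 + 1,359 + 1,051 + 1,455 + 1,045 + 1,459 + 1,043 + 1,403 = 12,518
65+: 3,490
Old-age dependency ratio = 3,490 / 12,518 × 100 = 27.9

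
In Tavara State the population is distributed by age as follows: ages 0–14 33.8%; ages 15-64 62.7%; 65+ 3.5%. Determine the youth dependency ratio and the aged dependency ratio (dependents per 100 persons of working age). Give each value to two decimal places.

Youth dependency ratio = 33.8 / 62.7 × 100 = 53.91
Old-age dependency ratio = 3.5 / 62.7 × 100 = 5.58

Youth dependency ratio: 53.91
Old-age dependency ratio: 5.58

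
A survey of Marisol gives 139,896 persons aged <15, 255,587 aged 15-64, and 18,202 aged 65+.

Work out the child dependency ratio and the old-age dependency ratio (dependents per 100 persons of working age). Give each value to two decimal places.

Youth dependency ratio: 54.74
Old-age dependency ratio: 7.12

Youth dependency ratio = 139,896 / 255,587 × 100 = 54.74
Old-age dependency ratio = 18,202 / 255,587 × 100 = 7.12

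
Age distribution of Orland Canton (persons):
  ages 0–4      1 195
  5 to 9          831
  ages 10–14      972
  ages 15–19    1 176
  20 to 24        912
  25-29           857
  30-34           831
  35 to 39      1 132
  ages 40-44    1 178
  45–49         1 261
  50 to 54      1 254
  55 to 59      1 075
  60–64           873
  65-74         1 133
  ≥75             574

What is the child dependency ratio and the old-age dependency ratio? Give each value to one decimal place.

0–14: 1 195 + 831 + 972 = 2 998
15–64: 1 176 + 912 + 857 + 831 + 1 132 + 1 178 + 1 261 + 1 254 + 1 075 + 873 = 10 549
65+: 1 133 + 574 = 1 707
Youth dependency ratio = 2 998 / 10 549 × 100 = 28.4
Old-age dependency ratio = 1 707 / 10 549 × 100 = 16.2

Youth dependency ratio: 28.4
Old-age dependency ratio: 16.2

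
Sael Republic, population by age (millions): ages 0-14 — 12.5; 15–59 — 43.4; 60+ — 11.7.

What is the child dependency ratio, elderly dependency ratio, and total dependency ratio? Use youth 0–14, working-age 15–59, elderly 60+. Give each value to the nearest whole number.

Youth dependency ratio = 12.5 / 43.4 × 100 = 29
Old-age dependency ratio = 11.7 / 43.4 × 100 = 27
Total dependency ratio = (12.5 + 11.7) / 43.4 × 100 = 24.2 / 43.4 × 100 = 56

Youth dependency ratio: 29
Old-age dependency ratio: 27
Total dependency ratio: 56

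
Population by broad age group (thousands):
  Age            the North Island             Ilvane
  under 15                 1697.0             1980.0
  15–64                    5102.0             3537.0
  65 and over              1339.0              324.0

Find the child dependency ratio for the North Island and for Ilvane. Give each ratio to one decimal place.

the North Island: 33.3
Ilvane: 56.0

the North Island: 1697.0 / 5102.0 × 100 = 33.3
Ilvane: 1980.0 / 3537.0 × 100 = 56.0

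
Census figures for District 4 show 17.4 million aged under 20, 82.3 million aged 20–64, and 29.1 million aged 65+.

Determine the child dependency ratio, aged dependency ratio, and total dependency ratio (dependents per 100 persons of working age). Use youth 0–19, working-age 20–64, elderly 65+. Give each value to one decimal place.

Youth dependency ratio: 21.1
Old-age dependency ratio: 35.4
Total dependency ratio: 56.5

Youth dependency ratio = 17.4 / 82.3 × 100 = 21.1
Old-age dependency ratio = 29.1 / 82.3 × 100 = 35.4
Total dependency ratio = (17.4 + 29.1) / 82.3 × 100 = 46.5 / 82.3 × 100 = 56.5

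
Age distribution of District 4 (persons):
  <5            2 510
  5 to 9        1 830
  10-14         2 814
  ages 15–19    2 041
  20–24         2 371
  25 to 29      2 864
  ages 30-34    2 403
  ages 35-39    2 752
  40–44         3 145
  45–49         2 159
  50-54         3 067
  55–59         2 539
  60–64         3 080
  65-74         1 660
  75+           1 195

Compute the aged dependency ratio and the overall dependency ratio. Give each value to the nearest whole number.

0–14: 2 510 + 1 830 + 2 814 = 7 154
15–64: 2 041 + 2 371 + 2 864 + 2 403 + 2 752 + 3 145 + 2 159 + 3 067 + 2 539 + 3 080 = 26 421
65+: 1 660 + 1 195 = 2 855
Old-age dependency ratio = 2 855 / 26 421 × 100 = 11
Total dependency ratio = (7 154 + 2 855) / 26 421 × 100 = 10 009 / 26 421 × 100 = 38

Old-age dependency ratio: 11
Total dependency ratio: 38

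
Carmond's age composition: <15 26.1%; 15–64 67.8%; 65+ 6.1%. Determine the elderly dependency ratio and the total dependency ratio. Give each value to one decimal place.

Old-age dependency ratio = 6.1 / 67.8 × 100 = 9.0
Total dependency ratio = (26.1 + 6.1) / 67.8 × 100 = 32.2 / 67.8 × 100 = 47.5

Old-age dependency ratio: 9.0
Total dependency ratio: 47.5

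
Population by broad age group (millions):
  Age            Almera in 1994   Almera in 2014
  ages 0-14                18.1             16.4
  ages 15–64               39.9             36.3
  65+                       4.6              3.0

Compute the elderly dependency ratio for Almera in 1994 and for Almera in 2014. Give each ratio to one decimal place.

Almera in 1994: 4.6 / 39.9 × 100 = 11.5
Almera in 2014: 3.0 / 36.3 × 100 = 8.3

Almera in 1994: 11.5
Almera in 2014: 8.3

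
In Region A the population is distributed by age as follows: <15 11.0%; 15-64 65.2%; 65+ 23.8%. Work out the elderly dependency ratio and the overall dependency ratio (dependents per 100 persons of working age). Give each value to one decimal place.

Old-age dependency ratio = 23.8 / 65.2 × 100 = 36.5
Total dependency ratio = (11.0 + 23.8) / 65.2 × 100 = 34.8 / 65.2 × 100 = 53.4

Old-age dependency ratio: 36.5
Total dependency ratio: 53.4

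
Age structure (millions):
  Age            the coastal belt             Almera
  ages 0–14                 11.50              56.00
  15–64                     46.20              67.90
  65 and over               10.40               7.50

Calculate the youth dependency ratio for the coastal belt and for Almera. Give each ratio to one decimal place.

the coastal belt: 11.50 / 46.20 × 100 = 24.9
Almera: 56.00 / 67.90 × 100 = 82.5

the coastal belt: 24.9
Almera: 82.5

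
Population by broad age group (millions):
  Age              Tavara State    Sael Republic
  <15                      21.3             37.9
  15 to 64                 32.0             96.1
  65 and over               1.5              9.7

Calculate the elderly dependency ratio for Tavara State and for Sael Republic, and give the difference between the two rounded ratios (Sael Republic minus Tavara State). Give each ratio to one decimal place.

Tavara State: 1.5 / 32.0 × 100 = 4.7
Sael Republic: 9.7 / 96.1 × 100 = 10.1

Tavara State: 4.7
Sael Republic: 10.1
Difference: +5.4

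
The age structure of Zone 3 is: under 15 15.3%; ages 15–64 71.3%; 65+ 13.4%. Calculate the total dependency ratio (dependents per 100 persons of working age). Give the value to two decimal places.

Total dependency ratio: 40.25

Total dependency ratio = (15.3 + 13.4) / 71.3 × 100 = 28.7 / 71.3 × 100 = 40.25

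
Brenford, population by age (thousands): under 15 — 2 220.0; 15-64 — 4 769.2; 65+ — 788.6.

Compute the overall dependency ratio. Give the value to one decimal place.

Total dependency ratio = (2 220.0 + 788.6) / 4 769.2 × 100 = 3 008.6 / 4 769.2 × 100 = 63.1

Total dependency ratio: 63.1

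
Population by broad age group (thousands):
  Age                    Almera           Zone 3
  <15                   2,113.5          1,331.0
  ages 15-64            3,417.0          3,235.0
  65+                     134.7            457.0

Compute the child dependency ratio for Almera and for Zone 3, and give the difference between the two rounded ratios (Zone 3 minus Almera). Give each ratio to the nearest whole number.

Almera: 2,113.5 / 3,417.0 × 100 = 62
Zone 3: 1,331.0 / 3,235.0 × 100 = 41

Almera: 62
Zone 3: 41
Difference: -21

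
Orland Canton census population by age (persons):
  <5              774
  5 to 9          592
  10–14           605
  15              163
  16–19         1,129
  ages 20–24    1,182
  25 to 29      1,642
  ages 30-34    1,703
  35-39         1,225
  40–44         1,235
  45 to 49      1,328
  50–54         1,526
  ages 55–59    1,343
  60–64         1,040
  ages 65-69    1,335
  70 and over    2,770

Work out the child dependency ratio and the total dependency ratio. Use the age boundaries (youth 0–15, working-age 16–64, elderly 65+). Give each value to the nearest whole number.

0–15: 774 + 592 + 605 + 163 = 2,134
16–64: 1,129 + 1,182 + 1,642 + 1,703 + 1,225 + 1,235 + 1,328 + 1,526 + 1,343 + 1,040 = 13,353
65+: 1,335 + 2,770 = 4,105
Youth dependency ratio = 2,134 / 13,353 × 100 = 16
Total dependency ratio = (2,134 + 4,105) / 13,353 × 100 = 6,239 / 13,353 × 100 = 47

Youth dependency ratio: 16
Total dependency ratio: 47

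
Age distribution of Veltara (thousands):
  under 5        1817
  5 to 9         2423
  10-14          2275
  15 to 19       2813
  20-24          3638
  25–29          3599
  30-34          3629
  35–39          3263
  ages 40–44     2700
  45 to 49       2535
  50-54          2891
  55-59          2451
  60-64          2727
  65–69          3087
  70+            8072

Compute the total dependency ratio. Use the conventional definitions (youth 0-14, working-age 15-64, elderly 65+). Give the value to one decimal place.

0–14: 1817 + 2423 + 2275 = 6515
15–64: 2813 + 3638 + 3599 + 3629 + 3263 + 2700 + 2535 + 2891 + 2451 + 2727 = 30246
65+: 3087 + 8072 = 11159
Total dependency ratio = (6515 + 11159) / 30246 × 100 = 17674 / 30246 × 100 = 58.4

Total dependency ratio: 58.4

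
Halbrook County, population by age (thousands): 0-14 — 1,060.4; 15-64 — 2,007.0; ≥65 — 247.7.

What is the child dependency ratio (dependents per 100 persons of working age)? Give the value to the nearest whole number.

Youth dependency ratio: 53

Youth dependency ratio = 1,060.4 / 2,007.0 × 100 = 53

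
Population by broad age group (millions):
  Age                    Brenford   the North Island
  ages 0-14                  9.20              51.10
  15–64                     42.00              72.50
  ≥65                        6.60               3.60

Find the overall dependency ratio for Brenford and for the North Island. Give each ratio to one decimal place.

Brenford: 37.6
the North Island: 75.4

Brenford: (9.20 + 6.60) / 42.00 × 100 = 15.80 / 42.00 × 100 = 37.6
the North Island: (51.10 + 3.60) / 72.50 × 100 = 54.70 / 72.50 × 100 = 75.4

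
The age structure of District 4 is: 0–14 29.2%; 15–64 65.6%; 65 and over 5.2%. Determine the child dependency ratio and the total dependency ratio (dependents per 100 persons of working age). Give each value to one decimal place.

Youth dependency ratio: 44.5
Total dependency ratio: 52.4

Youth dependency ratio = 29.2 / 65.6 × 100 = 44.5
Total dependency ratio = (29.2 + 5.2) / 65.6 × 100 = 34.4 / 65.6 × 100 = 52.4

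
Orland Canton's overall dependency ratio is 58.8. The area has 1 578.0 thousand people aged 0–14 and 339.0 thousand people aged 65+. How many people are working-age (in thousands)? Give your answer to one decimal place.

Working-age: 3 260.2

Total dependency ratio = (youth + elderly) / working-age × 100
58.8 = (1 578.0 + 339.0) / W × 100
⇒ 3 260.2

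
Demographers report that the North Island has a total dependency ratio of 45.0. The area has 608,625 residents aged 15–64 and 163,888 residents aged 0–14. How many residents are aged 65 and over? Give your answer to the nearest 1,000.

Aged 65 and over: 110,000

Total dependency ratio = (youth + elderly) / working-age × 100
45.0 = (163,888 + E) / 608,625 × 100
⇒ 110,000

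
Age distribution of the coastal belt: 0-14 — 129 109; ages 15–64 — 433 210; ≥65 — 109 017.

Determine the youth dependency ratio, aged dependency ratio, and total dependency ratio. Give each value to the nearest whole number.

Youth dependency ratio: 30
Old-age dependency ratio: 25
Total dependency ratio: 55

Youth dependency ratio = 129 109 / 433 210 × 100 = 30
Old-age dependency ratio = 109 017 / 433 210 × 100 = 25
Total dependency ratio = (129 109 + 109 017) / 433 210 × 100 = 238 126 / 433 210 × 100 = 55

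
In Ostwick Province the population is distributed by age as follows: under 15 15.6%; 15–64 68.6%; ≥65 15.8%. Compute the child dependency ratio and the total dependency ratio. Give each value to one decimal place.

Youth dependency ratio = 15.6 / 68.6 × 100 = 22.7
Total dependency ratio = (15.6 + 15.8) / 68.6 × 100 = 31.4 / 68.6 × 100 = 45.8

Youth dependency ratio: 22.7
Total dependency ratio: 45.8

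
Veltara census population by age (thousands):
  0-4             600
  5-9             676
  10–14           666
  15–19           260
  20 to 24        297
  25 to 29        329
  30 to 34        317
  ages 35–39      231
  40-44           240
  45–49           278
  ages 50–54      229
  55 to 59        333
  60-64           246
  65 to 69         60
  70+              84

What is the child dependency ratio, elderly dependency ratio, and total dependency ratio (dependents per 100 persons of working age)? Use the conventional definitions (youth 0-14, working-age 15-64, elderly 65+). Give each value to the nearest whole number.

0–14: 600 + 676 + 666 = 1 942
15–64: 260 + 297 + 329 + 317 + 231 + 240 + 278 + 229 + 333 + 246 = 2 760
65+: 60 + 84 = 144
Youth dependency ratio = 1 942 / 2 760 × 100 = 70
Old-age dependency ratio = 144 / 2 760 × 100 = 5
Total dependency ratio = (1 942 + 144) / 2 760 × 100 = 2 086 / 2 760 × 100 = 76

Youth dependency ratio: 70
Old-age dependency ratio: 5
Total dependency ratio: 76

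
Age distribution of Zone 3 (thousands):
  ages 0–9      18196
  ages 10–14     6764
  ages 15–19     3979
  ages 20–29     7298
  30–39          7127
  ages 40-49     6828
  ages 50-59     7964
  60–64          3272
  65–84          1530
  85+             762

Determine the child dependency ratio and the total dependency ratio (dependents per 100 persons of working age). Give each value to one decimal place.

Youth dependency ratio: 68.4
Total dependency ratio: 74.7

0–14: 18196 + 6764 = 24960
15–64: 3979 + 7298 + 7127 + 6828 + 7964 + 3272 = 36468
65+: 1530 + 762 = 2292
Youth dependency ratio = 24960 / 36468 × 100 = 68.4
Total dependency ratio = (24960 + 2292) / 36468 × 100 = 27252 / 36468 × 100 = 74.7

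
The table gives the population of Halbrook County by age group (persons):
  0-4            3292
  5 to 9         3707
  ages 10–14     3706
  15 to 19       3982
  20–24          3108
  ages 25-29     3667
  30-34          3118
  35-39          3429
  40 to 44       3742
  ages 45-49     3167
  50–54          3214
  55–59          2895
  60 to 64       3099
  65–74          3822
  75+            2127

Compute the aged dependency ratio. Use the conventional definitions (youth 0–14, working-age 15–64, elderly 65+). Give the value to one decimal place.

0–14: 3292 + 3707 + 3706 = 10705
15–64: 3982 + 3108 + 3667 + 3118 + 3429 + 3742 + 3167 + 3214 + 2895 + 3099 = 33421
65+: 3822 + 2127 = 5949
Old-age dependency ratio = 5949 / 33421 × 100 = 17.8

Old-age dependency ratio: 17.8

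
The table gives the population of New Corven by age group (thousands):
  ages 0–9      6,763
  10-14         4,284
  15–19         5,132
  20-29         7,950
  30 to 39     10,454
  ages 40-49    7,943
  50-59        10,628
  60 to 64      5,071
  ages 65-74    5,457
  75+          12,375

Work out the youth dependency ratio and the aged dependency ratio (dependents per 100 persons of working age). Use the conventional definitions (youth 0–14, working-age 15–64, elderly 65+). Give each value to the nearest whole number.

Youth dependency ratio: 23
Old-age dependency ratio: 38

0–14: 6,763 + 4,284 = 11,047
15–64: 5,132 + 7,950 + 10,454 + 7,943 + 10,628 + 5,071 = 47,178
65+: 5,457 + 12,375 = 17,832
Youth dependency ratio = 11,047 / 47,178 × 100 = 23
Old-age dependency ratio = 17,832 / 47,178 × 100 = 38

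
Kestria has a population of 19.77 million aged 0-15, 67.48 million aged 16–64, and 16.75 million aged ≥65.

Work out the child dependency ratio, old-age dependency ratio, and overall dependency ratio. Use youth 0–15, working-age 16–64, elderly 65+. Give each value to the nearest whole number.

Youth dependency ratio: 29
Old-age dependency ratio: 25
Total dependency ratio: 54

Youth dependency ratio = 19.77 / 67.48 × 100 = 29
Old-age dependency ratio = 16.75 / 67.48 × 100 = 25
Total dependency ratio = (19.77 + 16.75) / 67.48 × 100 = 36.52 / 67.48 × 100 = 54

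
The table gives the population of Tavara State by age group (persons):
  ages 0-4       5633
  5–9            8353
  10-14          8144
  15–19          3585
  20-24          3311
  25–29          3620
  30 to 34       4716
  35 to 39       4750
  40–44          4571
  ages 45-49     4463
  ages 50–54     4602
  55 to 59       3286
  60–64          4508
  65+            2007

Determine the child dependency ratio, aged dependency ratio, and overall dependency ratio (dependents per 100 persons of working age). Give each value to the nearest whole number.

Youth dependency ratio: 53
Old-age dependency ratio: 5
Total dependency ratio: 58

0–14: 5633 + 8353 + 8144 = 22130
15–64: 3585 + 3311 + 3620 + 4716 + 4750 + 4571 + 4463 + 4602 + 3286 + 4508 = 41412
65+: 2007
Youth dependency ratio = 22130 / 41412 × 100 = 53
Old-age dependency ratio = 2007 / 41412 × 100 = 5
Total dependency ratio = (22130 + 2007) / 41412 × 100 = 24137 / 41412 × 100 = 58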